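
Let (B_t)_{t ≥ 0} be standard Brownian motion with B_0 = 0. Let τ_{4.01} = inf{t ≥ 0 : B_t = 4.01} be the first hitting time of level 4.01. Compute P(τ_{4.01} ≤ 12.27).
P(τ_{4.01} ≤ 12.27) = 2(1 − Φ(4.01/√12.27)) = 2(1 − Φ(1.1448)) ≈ 0.2523

By the reflection principle for standard BM, P(τ_b ≤ t) = 2 · P(B_t ≥ b). Since B_t ~ N(0, t), P(B_t ≥ 4.01) = 1 − Φ(4.01/√t) = 1 − Φ(4.01/√12.27) = 1 − Φ(1.1448) ≈ 0.12615. Doubling: P(τ_{4.01} ≤ 12.27) ≈ 2 · 0.12615 = 0.25230 ≈ 0.2523.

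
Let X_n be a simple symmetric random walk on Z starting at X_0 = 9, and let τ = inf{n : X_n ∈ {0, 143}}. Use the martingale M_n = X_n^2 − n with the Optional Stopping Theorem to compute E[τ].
E[τ] = 1206

M_n = X_n^2 − n is a martingale (since E[X_{n+1}^2 | F_n] = X_n^2 + 1). By OST (τ has finite mean in a bounded region), E[M_τ] = E[M_0] = X_0^2 − 0 = 9^2 = 81. Also E[M_τ] = E[X_τ^2] − E[τ]. The walk exits at 0 or 143, with P(hit 143 first) = 9/143, so E[X_τ^2] = 143^2 · 9/143 + 0 = 1287. Thus E[τ] = E[X_τ^2] − E[M_τ] = 1287 − 81 = 1206 = 9(143 − 9) = 1206.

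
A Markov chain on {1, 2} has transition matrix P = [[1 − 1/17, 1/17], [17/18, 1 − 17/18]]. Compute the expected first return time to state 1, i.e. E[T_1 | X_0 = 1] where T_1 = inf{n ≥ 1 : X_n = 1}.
E[T_1 | X_0 = 1] = 1/π_1 = 307/289

For an irreducible recurrent Markov chain with stationary distribution π, E[T_i | X_0 = i] = 1/π_i (Kac's formula). Here π_1 = (17/18)/(1/17 + 17/18) = (17/18)/(307/306) = 289/307, so E[T_1 | X_0 = 1] = 1/π_1 = (1/17 + 17/18)/(17/18) = (307/306)/(17/18) = 307/289.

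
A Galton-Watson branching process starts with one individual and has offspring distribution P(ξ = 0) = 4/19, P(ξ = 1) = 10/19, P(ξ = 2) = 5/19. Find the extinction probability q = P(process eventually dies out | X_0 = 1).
q = 4/5

The pgf is f(s) = 4/19 + 10/19·s + 5/19·s². The extinction probability q is the smallest fixed point of f in [0, 1]. Setting s = f(s):
  5/19·s² + (10/19 − 1)·s + 4/19 = 0
  5/19·s² − (4/19 + 5/19)·s + 4/19 = 0
which factors as (s − 1)·(5/19·s − 4/19) = 0, giving roots s = 1 and s = (4/19)/(5/19) = 4/5.
Mean offspring μ = 10/19 + 2·5/19 = 20/19 > 1 (supercritical), so q < 1. The extinction probability is the smaller root: q = (4/19)/(5/19) = 4/5.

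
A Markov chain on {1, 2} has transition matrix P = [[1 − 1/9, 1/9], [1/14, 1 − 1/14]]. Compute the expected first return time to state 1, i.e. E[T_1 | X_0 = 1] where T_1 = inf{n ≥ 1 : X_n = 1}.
E[T_1 | X_0 = 1] = 1/π_1 = 23/9

For an irreducible recurrent Markov chain with stationary distribution π, E[T_i | X_0 = i] = 1/π_i (Kac's formula). Here π_1 = (1/14)/(1/9 + 1/14) = (1/14)/(23/126) = 9/23, so E[T_1 | X_0 = 1] = 1/π_1 = (1/9 + 1/14)/(1/14) = (23/126)/(1/14) = 23/9.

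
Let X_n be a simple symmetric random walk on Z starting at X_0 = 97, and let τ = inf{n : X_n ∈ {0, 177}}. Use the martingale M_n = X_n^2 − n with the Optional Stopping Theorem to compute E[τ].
E[τ] = 7760

M_n = X_n^2 − n is a martingale (since E[X_{n+1}^2 | F_n] = X_n^2 + 1). By OST (τ has finite mean in a bounded region), E[M_τ] = E[M_0] = X_0^2 − 0 = 97^2 = 9409. Also E[M_τ] = E[X_τ^2] − E[τ]. The walk exits at 0 or 177, with P(hit 177 first) = 97/177, so E[X_τ^2] = 177^2 · 97/177 + 0 = 17169. Thus E[τ] = E[X_τ^2] − E[M_τ] = 17169 − 9409 = 7760 = 97(177 − 97) = 7760.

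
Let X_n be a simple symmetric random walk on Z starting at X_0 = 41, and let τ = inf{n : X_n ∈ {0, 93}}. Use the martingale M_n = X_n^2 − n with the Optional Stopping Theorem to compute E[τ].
E[τ] = 2132

M_n = X_n^2 − n is a martingale (since E[X_{n+1}^2 | F_n] = X_n^2 + 1). By OST (τ has finite mean in a bounded region), E[M_τ] = E[M_0] = X_0^2 − 0 = 41^2 = 1681. Also E[M_τ] = E[X_τ^2] − E[τ]. The walk exits at 0 or 93, with P(hit 93 first) = 41/93, so E[X_τ^2] = 93^2 · 41/93 + 0 = 3813. Thus E[τ] = E[X_τ^2] − E[M_τ] = 3813 − 1681 = 2132 = 41(93 − 41) = 2132.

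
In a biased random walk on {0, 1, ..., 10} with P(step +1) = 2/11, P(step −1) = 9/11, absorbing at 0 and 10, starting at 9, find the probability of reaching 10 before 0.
P(hit 10 before 0) = (1 − (9/2)^9) / (1 − (9/2)^10) = 110691422/498111911

Let u_k denote P(reach 10 before 0 | start at k). Boundary: u_0 = 0, u_10 = 1. Recurrence: u_k = 2/11·u_{k+1} + 9/11·u_{k-1} for 1 ≤ k ≤ 9. Try u_k = A + B·r^k with r = q/p = (9/11)/(2/11) = 9/2. Substitution satisfies the recurrence; boundary conditions give:
  u_k = (1 − r^k) / (1 − r^N) = (1 − (9/2)^9) / (1 − (9/2)^10) = 110691422/498111911.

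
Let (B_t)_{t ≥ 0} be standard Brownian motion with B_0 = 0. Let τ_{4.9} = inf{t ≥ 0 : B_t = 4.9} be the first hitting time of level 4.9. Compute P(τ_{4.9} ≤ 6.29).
P(τ_{4.9} ≤ 6.29) = 2(1 − Φ(4.9/√6.29)) = 2(1 − Φ(1.9538)) ≈ 0.0507

By the reflection principle for standard BM, P(τ_b ≤ t) = 2 · P(B_t ≥ b). Since B_t ~ N(0, t), P(B_t ≥ 4.9) = 1 − Φ(4.9/√t) = 1 − Φ(4.9/√6.29) = 1 − Φ(1.9538) ≈ 0.02536. Doubling: P(τ_{4.9} ≤ 6.29) ≈ 2 · 0.02536 = 0.05072 ≈ 0.0507.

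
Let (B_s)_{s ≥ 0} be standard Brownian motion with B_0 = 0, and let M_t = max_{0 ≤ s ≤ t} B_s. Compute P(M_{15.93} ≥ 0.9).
P(M_{15.93} ≥ 0.9) = 2·P(B_{15.93} ≥ 0.9) = 2(1 − Φ(0.9/√15.93)) ≈ 0.8216

By the reflection principle for Brownian motion, P(M_t ≥ a) = 2 · P(B_t ≥ a) for a ≥ 0. Since B_t ~ N(0, t), P(B_t ≥ 0.9) = 1 − Φ(0.9/√t) = 1 − Φ(0.9/√15.93) = 1 − Φ(0.2255). So
  P(M_{15.93} ≥ 0.9) = 2(1 − Φ(0.2255)) ≈ 0.8216.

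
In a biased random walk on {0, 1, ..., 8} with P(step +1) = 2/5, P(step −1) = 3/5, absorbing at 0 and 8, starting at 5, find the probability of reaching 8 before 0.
P(hit 8 before 0) = (1 − (3/2)^5) / (1 − (3/2)^8) = 1688/6305

Let u_k denote P(reach 8 before 0 | start at k). Boundary: u_0 = 0, u_8 = 1. Recurrence: u_k = 2/5·u_{k+1} + 3/5·u_{k-1} for 1 ≤ k ≤ 7. Try u_k = A + B·r^k with r = q/p = (3/5)/(2/5) = 3/2. Substitution satisfies the recurrence; boundary conditions give:
  u_k = (1 − r^k) / (1 − r^N) = (1 − (3/2)^5) / (1 − (3/2)^8) = 1688/6305.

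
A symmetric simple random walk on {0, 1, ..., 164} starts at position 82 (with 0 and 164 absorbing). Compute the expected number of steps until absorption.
E[τ | X_0 = 82] = 6724

Let v_k = E[τ | X_0 = k]. Boundary: v_0 = v_164 = 0. Recurrence: v_k = 1 + (v_{k-1} + v_{k+1})/2 for 1 ≤ k ≤ 163. The particular solution to v_k − (v_{k-1} + v_{k+1})/2 = 1 is v_k = −k^2. Adding homogeneous solution A + B k and matching boundaries gives v_k = k (164 − k). Substituting k = 82: v_82 = 82 · 82 = 6724.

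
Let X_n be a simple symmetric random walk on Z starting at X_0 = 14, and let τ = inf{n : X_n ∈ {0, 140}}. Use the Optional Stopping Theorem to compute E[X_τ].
E[X_τ] = 14

X_n is a martingale and τ is a bounded-mean stopping time (indeed τ is finite a.s. with bounded expectation since the walk is in a bounded region). By the OST, E[X_τ] = E[X_0] = 14. Equivalently: E[X_τ] = 140 · P(hit 140 first) + 0 · P(hit 0 first) = 140 · (14/140) = 14.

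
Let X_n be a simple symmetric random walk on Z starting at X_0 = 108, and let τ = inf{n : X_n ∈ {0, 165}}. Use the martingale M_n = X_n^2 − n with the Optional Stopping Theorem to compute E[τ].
E[τ] = 6156

M_n = X_n^2 − n is a martingale (since E[X_{n+1}^2 | F_n] = X_n^2 + 1). By OST (τ has finite mean in a bounded region), E[M_τ] = E[M_0] = X_0^2 − 0 = 108^2 = 11664. Also E[M_τ] = E[X_τ^2] − E[τ]. The walk exits at 0 or 165, with P(hit 165 first) = 108/165, so E[X_τ^2] = 165^2 · 108/165 + 0 = 17820. Thus E[τ] = E[X_τ^2] − E[M_τ] = 17820 − 11664 = 6156 = 108(165 − 108) = 6156.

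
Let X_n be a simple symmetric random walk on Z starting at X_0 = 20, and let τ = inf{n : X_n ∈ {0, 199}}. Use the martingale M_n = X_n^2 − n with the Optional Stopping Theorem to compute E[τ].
E[τ] = 3580

M_n = X_n^2 − n is a martingale (since E[X_{n+1}^2 | F_n] = X_n^2 + 1). By OST (τ has finite mean in a bounded region), E[M_τ] = E[M_0] = X_0^2 − 0 = 20^2 = 400. Also E[M_τ] = E[X_τ^2] − E[τ]. The walk exits at 0 or 199, with P(hit 199 first) = 20/199, so E[X_τ^2] = 199^2 · 20/199 + 0 = 3980. Thus E[τ] = E[X_τ^2] − E[M_τ] = 3980 − 400 = 3580 = 20(199 − 20) = 3580.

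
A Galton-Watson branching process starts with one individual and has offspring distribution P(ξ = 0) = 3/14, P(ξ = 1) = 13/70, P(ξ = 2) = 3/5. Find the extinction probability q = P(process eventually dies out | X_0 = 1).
q = 5/14

The pgf is f(s) = 3/14 + 13/70·s + 3/5·s². The extinction probability q is the smallest fixed point of f in [0, 1]. Setting s = f(s):
  3/5·s² + (13/70 − 1)·s + 3/14 = 0
  3/5·s² − (3/14 + 3/5)·s + 3/14 = 0
which factors as (s − 1)·(3/5·s − 3/14) = 0, giving roots s = 1 and s = (3/14)/(3/5) = 5/14.
Mean offspring μ = 13/70 + 2·3/5 = 97/70 > 1 (supercritical), so q < 1. The extinction probability is the smaller root: q = (3/14)/(3/5) = 5/14.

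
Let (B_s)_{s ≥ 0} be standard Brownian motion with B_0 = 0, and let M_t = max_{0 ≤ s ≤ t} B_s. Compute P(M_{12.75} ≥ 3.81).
P(M_{12.75} ≥ 3.81) = 2·P(B_{12.75} ≥ 3.81) = 2(1 − Φ(3.81/√12.75)) ≈ 0.2860

By the reflection principle for Brownian motion, P(M_t ≥ a) = 2 · P(B_t ≥ a) for a ≥ 0. Since B_t ~ N(0, t), P(B_t ≥ 3.81) = 1 − Φ(3.81/√t) = 1 − Φ(3.81/√12.75) = 1 − Φ(1.0670). So
  P(M_{12.75} ≥ 3.81) = 2(1 − Φ(1.0670)) ≈ 0.2860.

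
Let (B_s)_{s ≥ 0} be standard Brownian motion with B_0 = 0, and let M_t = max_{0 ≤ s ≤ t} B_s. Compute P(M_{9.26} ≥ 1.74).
P(M_{9.26} ≥ 1.74) = 2·P(B_{9.26} ≥ 1.74) = 2(1 − Φ(1.74/√9.26)) ≈ 0.5675

By the reflection principle for Brownian motion, P(M_t ≥ a) = 2 · P(B_t ≥ a) for a ≥ 0. Since B_t ~ N(0, t), P(B_t ≥ 1.74) = 1 − Φ(1.74/√t) = 1 − Φ(1.74/√9.26) = 1 − Φ(0.5718). So
  P(M_{9.26} ≥ 1.74) = 2(1 − Φ(0.5718)) ≈ 0.5675.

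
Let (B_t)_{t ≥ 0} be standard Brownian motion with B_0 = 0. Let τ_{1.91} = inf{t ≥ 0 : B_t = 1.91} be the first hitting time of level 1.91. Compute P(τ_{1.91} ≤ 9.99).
P(τ_{1.91} ≤ 9.99) = 2(1 − Φ(1.91/√9.99)) = 2(1 − Φ(0.6043)) ≈ 0.5456

By the reflection principle for standard BM, P(τ_b ≤ t) = 2 · P(B_t ≥ b). Since B_t ~ N(0, t), P(B_t ≥ 1.91) = 1 − Φ(1.91/√t) = 1 − Φ(1.91/√9.99) = 1 − Φ(0.6043) ≈ 0.27282. Doubling: P(τ_{1.91} ≤ 9.99) ≈ 2 · 0.27282 = 0.54564 ≈ 0.5456.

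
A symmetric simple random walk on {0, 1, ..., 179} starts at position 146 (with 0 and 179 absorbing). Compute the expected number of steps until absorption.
E[τ | X_0 = 146] = 4818

Let v_k = E[τ | X_0 = k]. Boundary: v_0 = v_179 = 0. Recurrence: v_k = 1 + (v_{k-1} + v_{k+1})/2 for 1 ≤ k ≤ 178. The particular solution to v_k − (v_{k-1} + v_{k+1})/2 = 1 is v_k = −k^2. Adding homogeneous solution A + B k and matching boundaries gives v_k = k (179 − k). Substituting k = 146: v_146 = 146 · 33 = 4818.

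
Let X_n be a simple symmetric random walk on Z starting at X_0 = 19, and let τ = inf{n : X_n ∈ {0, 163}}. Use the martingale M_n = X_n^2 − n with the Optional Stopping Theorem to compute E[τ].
E[τ] = 2736

M_n = X_n^2 − n is a martingale (since E[X_{n+1}^2 | F_n] = X_n^2 + 1). By OST (τ has finite mean in a bounded region), E[M_τ] = E[M_0] = X_0^2 − 0 = 19^2 = 361. Also E[M_τ] = E[X_τ^2] − E[τ]. The walk exits at 0 or 163, with P(hit 163 first) = 19/163, so E[X_τ^2] = 163^2 · 19/163 + 0 = 3097. Thus E[τ] = E[X_τ^2] − E[M_τ] = 3097 − 361 = 2736 = 19(163 − 19) = 2736.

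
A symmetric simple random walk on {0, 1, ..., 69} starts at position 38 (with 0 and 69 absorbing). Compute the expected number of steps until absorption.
E[τ | X_0 = 38] = 1178

Let v_k = E[τ | X_0 = k]. Boundary: v_0 = v_69 = 0. Recurrence: v_k = 1 + (v_{k-1} + v_{k+1})/2 for 1 ≤ k ≤ 68. The particular solution to v_k − (v_{k-1} + v_{k+1})/2 = 1 is v_k = −k^2. Adding homogeneous solution A + B k and matching boundaries gives v_k = k (69 − k). Substituting k = 38: v_38 = 38 · 31 = 1178.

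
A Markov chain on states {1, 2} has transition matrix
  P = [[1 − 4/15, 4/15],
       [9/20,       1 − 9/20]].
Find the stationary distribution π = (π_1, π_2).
π_1 = 27/43, π_2 = 16/43

Solve πP = π with π_1 + π_2 = 1. From πP = π: π_1 · (1 − 4/15) + π_2 · 9/20 = π_1 ⇒ π_2 · 9/20 = π_1 · 4/15 ⇒ π_2/π_1 = (4/15)/(9/20) = 16/27. Together with π_1 + π_2 = 1:
  π_1 = (9/20)/(4/15 + 9/20) = (9/20)/(43/60) = 27/43,
  π_2 = (4/15)/(4/15 + 9/20) = (4/15)/(43/60) = 16/43.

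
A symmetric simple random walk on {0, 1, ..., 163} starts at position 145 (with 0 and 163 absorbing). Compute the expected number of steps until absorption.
E[τ | X_0 = 145] = 2610

Let v_k = E[τ | X_0 = k]. Boundary: v_0 = v_163 = 0. Recurrence: v_k = 1 + (v_{k-1} + v_{k+1})/2 for 1 ≤ k ≤ 162. The particular solution to v_k − (v_{k-1} + v_{k+1})/2 = 1 is v_k = −k^2. Adding homogeneous solution A + B k and matching boundaries gives v_k = k (163 − k). Substituting k = 145: v_145 = 145 · 18 = 2610.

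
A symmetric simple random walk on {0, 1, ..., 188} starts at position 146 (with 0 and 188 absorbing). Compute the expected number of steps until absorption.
E[τ | X_0 = 146] = 6132

Let v_k = E[τ | X_0 = k]. Boundary: v_0 = v_188 = 0. Recurrence: v_k = 1 + (v_{k-1} + v_{k+1})/2 for 1 ≤ k ≤ 187. The particular solution to v_k − (v_{k-1} + v_{k+1})/2 = 1 is v_k = −k^2. Adding homogeneous solution A + B k and matching boundaries gives v_k = k (188 − k). Substituting k = 146: v_146 = 146 · 42 = 6132.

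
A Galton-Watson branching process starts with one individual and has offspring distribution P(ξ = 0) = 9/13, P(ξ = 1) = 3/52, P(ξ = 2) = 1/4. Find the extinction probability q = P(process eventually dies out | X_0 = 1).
q = 1

Mean offspring μ = 0·9/13 + 1·3/52 + 2·1/4 = 29/52 ≤ 1. For μ ≤ 1 with offspring not concentrated at 1, the Galton-Watson process goes extinct almost surely, so q = 1.
(Algebraic check: The pgf is f(s) = 9/13 + 3/52·s + 1/4·s². The extinction probability q is the smallest fixed point of f in [0, 1]. Setting s = f(s):
  1/4·s² + (3/52 − 1)·s + 9/13 = 0
  1/4·s² − (9/13 + 1/4)·s + 9/13 = 0
which factors as (s − 1)·(1/4·s − 9/13) = 0, giving roots s = 1 and s = (9/13)/(1/4) = 36/13. Since 36/13 ≥ 1, the smallest root in [0, 1] is s = 1.)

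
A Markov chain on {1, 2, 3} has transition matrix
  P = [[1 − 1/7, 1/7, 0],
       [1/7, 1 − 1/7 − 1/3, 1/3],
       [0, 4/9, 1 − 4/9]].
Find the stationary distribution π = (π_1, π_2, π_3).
π = (4/11, 4/11, 3/11)

This is a birth-death chain on three states, which satisfies detailed balance: π_1 · P_{12} = π_2 · P_{21} and π_2 · P_{23} = π_3 · P_{32}.
From π_1 · 1/7 = π_2 · 1/7: π_2/π_1 = (1/7)/(1/7) = 1.
From π_2 · 1/3 = π_3 · 4/9: π_3/π_2 = (1/3)/(4/9) = 3/4.
Take π_1 proportional to 1; then unnormalized π = (1, 1, 3/4). Normalize by dividing by the sum 11/4:
  π = (4/11, 4/11, 3/11).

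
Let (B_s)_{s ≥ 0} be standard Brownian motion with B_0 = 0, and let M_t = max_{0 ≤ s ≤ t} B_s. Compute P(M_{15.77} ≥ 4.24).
P(M_{15.77} ≥ 4.24) = 2·P(B_{15.77} ≥ 4.24) = 2(1 − Φ(4.24/√15.77)) ≈ 0.2857

By the reflection principle for Brownian motion, P(M_t ≥ a) = 2 · P(B_t ≥ a) for a ≥ 0. Since B_t ~ N(0, t), P(B_t ≥ 4.24) = 1 − Φ(4.24/√t) = 1 − Φ(4.24/√15.77) = 1 − Φ(1.0677). So
  P(M_{15.77} ≥ 4.24) = 2(1 − Φ(1.0677)) ≈ 0.2857.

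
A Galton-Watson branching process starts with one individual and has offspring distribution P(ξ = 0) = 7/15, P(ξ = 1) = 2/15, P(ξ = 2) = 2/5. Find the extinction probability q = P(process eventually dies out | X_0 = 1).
q = 1

Mean offspring μ = 0·7/15 + 1·2/15 + 2·2/5 = 14/15 ≤ 1. For μ ≤ 1 with offspring not concentrated at 1, the Galton-Watson process goes extinct almost surely, so q = 1.
(Algebraic check: The pgf is f(s) = 7/15 + 2/15·s + 2/5·s². The extinction probability q is the smallest fixed point of f in [0, 1]. Setting s = f(s):
  2/5·s² + (2/15 − 1)·s + 7/15 = 0
  2/5·s² − (7/15 + 2/5)·s + 7/15 = 0
which factors as (s − 1)·(2/5·s − 7/15) = 0, giving roots s = 1 and s = (7/15)/(2/5) = 7/6. Since 7/6 ≥ 1, the smallest root in [0, 1] is s = 1.)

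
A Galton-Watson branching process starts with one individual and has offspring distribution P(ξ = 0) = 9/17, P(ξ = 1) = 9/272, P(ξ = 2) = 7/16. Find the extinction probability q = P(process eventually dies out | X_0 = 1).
q = 1

Mean offspring μ = 0·9/17 + 1·9/272 + 2·7/16 = 247/272 ≤ 1. For μ ≤ 1 with offspring not concentrated at 1, the Galton-Watson process goes extinct almost surely, so q = 1.
(Algebraic check: The pgf is f(s) = 9/17 + 9/272·s + 7/16·s². The extinction probability q is the smallest fixed point of f in [0, 1]. Setting s = f(s):
  7/16·s² + (9/272 − 1)·s + 9/17 = 0
  7/16·s² − (9/17 + 7/16)·s + 9/17 = 0
which factors as (s − 1)·(7/16·s − 9/17) = 0, giving roots s = 1 and s = (9/17)/(7/16) = 144/119. Since 144/119 ≥ 1, the smallest root in [0, 1] is s = 1.)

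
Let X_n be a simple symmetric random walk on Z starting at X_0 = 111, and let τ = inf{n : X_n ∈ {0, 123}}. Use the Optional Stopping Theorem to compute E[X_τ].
E[X_τ] = 111

X_n is a martingale and τ is a bounded-mean stopping time (indeed τ is finite a.s. with bounded expectation since the walk is in a bounded region). By the OST, E[X_τ] = E[X_0] = 111. Equivalently: E[X_τ] = 123 · P(hit 123 first) + 0 · P(hit 0 first) = 123 · (111/123) = 111.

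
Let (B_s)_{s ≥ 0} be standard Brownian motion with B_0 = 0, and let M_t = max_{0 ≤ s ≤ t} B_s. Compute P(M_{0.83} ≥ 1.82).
P(M_{0.83} ≥ 1.82) = 2·P(B_{0.83} ≥ 1.82) = 2(1 − Φ(1.82/√0.83)) ≈ 0.0457

By the reflection principle for Brownian motion, P(M_t ≥ a) = 2 · P(B_t ≥ a) for a ≥ 0. Since B_t ~ N(0, t), P(B_t ≥ 1.82) = 1 − Φ(1.82/√t) = 1 − Φ(1.82/√0.83) = 1 − Φ(1.9977). So
  P(M_{0.83} ≥ 1.82) = 2(1 − Φ(1.9977)) ≈ 0.0457.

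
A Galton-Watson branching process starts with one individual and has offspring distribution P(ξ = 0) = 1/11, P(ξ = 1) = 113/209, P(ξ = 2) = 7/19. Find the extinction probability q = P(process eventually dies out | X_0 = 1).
q = 19/77

The pgf is f(s) = 1/11 + 113/209·s + 7/19·s². The extinction probability q is the smallest fixed point of f in [0, 1]. Setting s = f(s):
  7/19·s² + (113/209 − 1)·s + 1/11 = 0
  7/19·s² − (1/11 + 7/19)·s + 1/11 = 0
which factors as (s − 1)·(7/19·s − 1/11) = 0, giving roots s = 1 and s = (1/11)/(7/19) = 19/77.
Mean offspring μ = 113/209 + 2·7/19 = 267/209 > 1 (supercritical), so q < 1. The extinction probability is the smaller root: q = (1/11)/(7/19) = 19/77.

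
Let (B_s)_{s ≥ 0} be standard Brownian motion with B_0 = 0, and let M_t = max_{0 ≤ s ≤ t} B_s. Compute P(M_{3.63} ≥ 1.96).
P(M_{3.63} ≥ 1.96) = 2·P(B_{3.63} ≥ 1.96) = 2(1 − Φ(1.96/√3.63)) ≈ 0.3036

By the reflection principle for Brownian motion, P(M_t ≥ a) = 2 · P(B_t ≥ a) for a ≥ 0. Since B_t ~ N(0, t), P(B_t ≥ 1.96) = 1 − Φ(1.96/√t) = 1 − Φ(1.96/√3.63) = 1 − Φ(1.0287). So
  P(M_{3.63} ≥ 1.96) = 2(1 − Φ(1.0287)) ≈ 0.3036.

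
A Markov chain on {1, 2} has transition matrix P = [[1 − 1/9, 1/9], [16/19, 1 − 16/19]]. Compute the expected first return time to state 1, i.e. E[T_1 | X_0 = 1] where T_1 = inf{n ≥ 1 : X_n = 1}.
E[T_1 | X_0 = 1] = 1/π_1 = 163/144

For an irreducible recurrent Markov chain with stationary distribution π, E[T_i | X_0 = i] = 1/π_i (Kac's formula). Here π_1 = (16/19)/(1/9 + 16/19) = (16/19)/(163/171) = 144/163, so E[T_1 | X_0 = 1] = 1/π_1 = (1/9 + 16/19)/(16/19) = (163/171)/(16/19) = 163/144.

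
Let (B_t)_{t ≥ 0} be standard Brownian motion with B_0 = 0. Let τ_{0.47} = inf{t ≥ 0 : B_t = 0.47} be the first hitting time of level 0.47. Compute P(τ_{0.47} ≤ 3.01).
P(τ_{0.47} ≤ 3.01) = 2(1 − Φ(0.47/√3.01)) = 2(1 − Φ(0.2709)) ≈ 0.7865

By the reflection principle for standard BM, P(τ_b ≤ t) = 2 · P(B_t ≥ b). Since B_t ~ N(0, t), P(B_t ≥ 0.47) = 1 − Φ(0.47/√t) = 1 − Φ(0.47/√3.01) = 1 − Φ(0.2709) ≈ 0.39323. Doubling: P(τ_{0.47} ≤ 3.01) ≈ 2 · 0.39323 = 0.78646 ≈ 0.7865.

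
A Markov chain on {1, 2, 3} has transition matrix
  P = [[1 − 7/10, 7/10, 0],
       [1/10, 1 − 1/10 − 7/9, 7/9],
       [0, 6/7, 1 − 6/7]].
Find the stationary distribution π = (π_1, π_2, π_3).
π = (54/775, 378/775, 343/775)

This is a birth-death chain on three states, which satisfies detailed balance: π_1 · P_{12} = π_2 · P_{21} and π_2 · P_{23} = π_3 · P_{32}.
From π_1 · 7/10 = π_2 · 1/10: π_2/π_1 = (7/10)/(1/10) = 7.
From π_2 · 7/9 = π_3 · 6/7: π_3/π_2 = (7/9)/(6/7) = 49/54.
Take π_1 proportional to 1; then unnormalized π = (1, 7, 343/54). Normalize by dividing by the sum 775/54:
  π = (54/775, 378/775, 343/775).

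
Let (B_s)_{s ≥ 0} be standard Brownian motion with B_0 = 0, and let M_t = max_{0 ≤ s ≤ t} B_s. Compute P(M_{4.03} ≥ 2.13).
P(M_{4.03} ≥ 2.13) = 2·P(B_{4.03} ≥ 2.13) = 2(1 − Φ(2.13/√4.03)) ≈ 0.2887

By the reflection principle for Brownian motion, P(M_t ≥ a) = 2 · P(B_t ≥ a) for a ≥ 0. Since B_t ~ N(0, t), P(B_t ≥ 2.13) = 1 − Φ(2.13/√t) = 1 − Φ(2.13/√4.03) = 1 − Φ(1.0610). So
  P(M_{4.03} ≥ 2.13) = 2(1 − Φ(1.0610)) ≈ 0.2887.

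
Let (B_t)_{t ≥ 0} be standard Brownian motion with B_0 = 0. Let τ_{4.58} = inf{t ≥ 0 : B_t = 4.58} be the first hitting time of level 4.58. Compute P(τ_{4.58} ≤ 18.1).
P(τ_{4.58} ≤ 18.1) = 2(1 − Φ(4.58/√18.1)) = 2(1 − Φ(1.0765)) ≈ 0.2817

By the reflection principle for standard BM, P(τ_b ≤ t) = 2 · P(B_t ≥ b). Since B_t ~ N(0, t), P(B_t ≥ 4.58) = 1 − Φ(4.58/√t) = 1 − Φ(4.58/√18.1) = 1 − Φ(1.0765) ≈ 0.14085. Doubling: P(τ_{4.58} ≤ 18.1) ≈ 2 · 0.14085 = 0.28170 ≈ 0.2817.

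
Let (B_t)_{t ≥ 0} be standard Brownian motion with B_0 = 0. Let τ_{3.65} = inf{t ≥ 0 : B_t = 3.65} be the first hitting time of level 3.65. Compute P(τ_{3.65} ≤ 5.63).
P(τ_{3.65} ≤ 5.63) = 2(1 − Φ(3.65/√5.63)) = 2(1 − Φ(1.5383)) ≈ 0.1240

By the reflection principle for standard BM, P(τ_b ≤ t) = 2 · P(B_t ≥ b). Since B_t ~ N(0, t), P(B_t ≥ 3.65) = 1 − Φ(3.65/√t) = 1 − Φ(3.65/√5.63) = 1 − Φ(1.5383) ≈ 0.06199. Doubling: P(τ_{3.65} ≤ 5.63) ≈ 2 · 0.06199 = 0.12398 ≈ 0.1240.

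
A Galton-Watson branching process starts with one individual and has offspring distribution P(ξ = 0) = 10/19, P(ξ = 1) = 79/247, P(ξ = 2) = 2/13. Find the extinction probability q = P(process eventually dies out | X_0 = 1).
q = 1

Mean offspring μ = 0·10/19 + 1·79/247 + 2·2/13 = 155/247 ≤ 1. For μ ≤ 1 with offspring not concentrated at 1, the Galton-Watson process goes extinct almost surely, so q = 1.
(Algebraic check: The pgf is f(s) = 10/19 + 79/247·s + 2/13·s². The extinction probability q is the smallest fixed point of f in [0, 1]. Setting s = f(s):
  2/13·s² + (79/247 − 1)·s + 10/19 = 0
  2/13·s² − (10/19 + 2/13)·s + 10/19 = 0
which factors as (s − 1)·(2/13·s − 10/19) = 0, giving roots s = 1 and s = (10/19)/(2/13) = 65/19. Since 65/19 ≥ 1, the smallest root in [0, 1] is s = 1.)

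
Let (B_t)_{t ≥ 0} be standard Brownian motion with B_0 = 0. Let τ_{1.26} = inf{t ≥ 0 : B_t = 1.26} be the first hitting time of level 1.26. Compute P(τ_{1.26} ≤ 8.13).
P(τ_{1.26} ≤ 8.13) = 2(1 − Φ(1.26/√8.13)) = 2(1 − Φ(0.4419)) ≈ 0.6586

By the reflection principle for standard BM, P(τ_b ≤ t) = 2 · P(B_t ≥ b). Since B_t ~ N(0, t), P(B_t ≥ 1.26) = 1 − Φ(1.26/√t) = 1 − Φ(1.26/√8.13) = 1 − Φ(0.4419) ≈ 0.32928. Doubling: P(τ_{1.26} ≤ 8.13) ≈ 2 · 0.32928 = 0.65856 ≈ 0.6586.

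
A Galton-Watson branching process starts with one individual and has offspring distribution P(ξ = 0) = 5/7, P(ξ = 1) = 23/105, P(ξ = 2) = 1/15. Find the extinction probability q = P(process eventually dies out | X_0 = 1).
q = 1

Mean offspring μ = 0·5/7 + 1·23/105 + 2·1/15 = 37/105 ≤ 1. For μ ≤ 1 with offspring not concentrated at 1, the Galton-Watson process goes extinct almost surely, so q = 1.
(Algebraic check: The pgf is f(s) = 5/7 + 23/105·s + 1/15·s². The extinction probability q is the smallest fixed point of f in [0, 1]. Setting s = f(s):
  1/15·s² + (23/105 − 1)·s + 5/7 = 0
  1/15·s² − (5/7 + 1/15)·s + 5/7 = 0
which factors as (s − 1)·(1/15·s − 5/7) = 0, giving roots s = 1 and s = (5/7)/(1/15) = 75/7. Since 75/7 ≥ 1, the smallest root in [0, 1] is s = 1.)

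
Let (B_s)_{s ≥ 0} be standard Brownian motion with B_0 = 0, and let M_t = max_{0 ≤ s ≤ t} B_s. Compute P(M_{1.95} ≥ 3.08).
P(M_{1.95} ≥ 3.08) = 2·P(B_{1.95} ≥ 3.08) = 2(1 − Φ(3.08/√1.95)) ≈ 0.0274

By the reflection principle for Brownian motion, P(M_t ≥ a) = 2 · P(B_t ≥ a) for a ≥ 0. Since B_t ~ N(0, t), P(B_t ≥ 3.08) = 1 − Φ(3.08/√t) = 1 − Φ(3.08/√1.95) = 1 − Φ(2.2056). So
  P(M_{1.95} ≥ 3.08) = 2(1 − Φ(2.2056)) ≈ 0.0274.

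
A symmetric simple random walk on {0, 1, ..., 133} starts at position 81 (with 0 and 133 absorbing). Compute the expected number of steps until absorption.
E[τ | X_0 = 81] = 4212

Let v_k = E[τ | X_0 = k]. Boundary: v_0 = v_133 = 0. Recurrence: v_k = 1 + (v_{k-1} + v_{k+1})/2 for 1 ≤ k ≤ 132. The particular solution to v_k − (v_{k-1} + v_{k+1})/2 = 1 is v_k = −k^2. Adding homogeneous solution A + B k and matching boundaries gives v_k = k (133 − k). Substituting k = 81: v_81 = 81 · 52 = 4212.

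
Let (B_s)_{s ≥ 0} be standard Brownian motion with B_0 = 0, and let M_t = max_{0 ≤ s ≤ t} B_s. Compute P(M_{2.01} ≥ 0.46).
P(M_{2.01} ≥ 0.46) = 2·P(B_{2.01} ≥ 0.46) = 2(1 − Φ(0.46/√2.01)) ≈ 0.7456

By the reflection principle for Brownian motion, P(M_t ≥ a) = 2 · P(B_t ≥ a) for a ≥ 0. Since B_t ~ N(0, t), P(B_t ≥ 0.46) = 1 − Φ(0.46/√t) = 1 − Φ(0.46/√2.01) = 1 − Φ(0.3245). So
  P(M_{2.01} ≥ 0.46) = 2(1 − Φ(0.3245)) ≈ 0.7456.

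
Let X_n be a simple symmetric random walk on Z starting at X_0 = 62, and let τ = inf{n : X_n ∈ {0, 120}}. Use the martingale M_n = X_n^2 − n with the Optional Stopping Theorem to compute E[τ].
E[τ] = 3596

M_n = X_n^2 − n is a martingale (since E[X_{n+1}^2 | F_n] = X_n^2 + 1). By OST (τ has finite mean in a bounded region), E[M_τ] = E[M_0] = X_0^2 − 0 = 62^2 = 3844. Also E[M_τ] = E[X_τ^2] − E[τ]. The walk exits at 0 or 120, with P(hit 120 first) = 62/120, so E[X_τ^2] = 120^2 · 62/120 + 0 = 7440. Thus E[τ] = E[X_τ^2] − E[M_τ] = 7440 − 3844 = 3596 = 62(120 − 62) = 3596.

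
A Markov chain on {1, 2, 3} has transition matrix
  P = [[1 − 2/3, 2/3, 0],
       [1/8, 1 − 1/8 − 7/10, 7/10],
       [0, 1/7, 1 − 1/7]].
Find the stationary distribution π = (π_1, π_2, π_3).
π = (15/487, 80/487, 392/487)

This is a birth-death chain on three states, which satisfies detailed balance: π_1 · P_{12} = π_2 · P_{21} and π_2 · P_{23} = π_3 · P_{32}.
From π_1 · 2/3 = π_2 · 1/8: π_2/π_1 = (2/3)/(1/8) = 16/3.
From π_2 · 7/10 = π_3 · 1/7: π_3/π_2 = (7/10)/(1/7) = 49/10.
Take π_1 proportional to 1; then unnormalized π = (1, 16/3, 392/15). Normalize by dividing by the sum 487/15:
  π = (15/487, 80/487, 392/487).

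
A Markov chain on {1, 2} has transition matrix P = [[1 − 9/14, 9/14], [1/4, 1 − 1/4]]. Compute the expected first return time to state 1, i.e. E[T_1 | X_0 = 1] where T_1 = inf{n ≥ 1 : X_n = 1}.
E[T_1 | X_0 = 1] = 1/π_1 = 25/7

For an irreducible recurrent Markov chain with stationary distribution π, E[T_i | X_0 = i] = 1/π_i (Kac's formula). Here π_1 = (1/4)/(9/14 + 1/4) = (1/4)/(25/28) = 7/25, so E[T_1 | X_0 = 1] = 1/π_1 = (9/14 + 1/4)/(1/4) = (25/28)/(1/4) = 25/7.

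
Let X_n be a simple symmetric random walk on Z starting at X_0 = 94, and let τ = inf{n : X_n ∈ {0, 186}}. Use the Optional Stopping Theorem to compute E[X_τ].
E[X_τ] = 94

X_n is a martingale and τ is a bounded-mean stopping time (indeed τ is finite a.s. with bounded expectation since the walk is in a bounded region). By the OST, E[X_τ] = E[X_0] = 94. Equivalently: E[X_τ] = 186 · P(hit 186 first) + 0 · P(hit 0 first) = 186 · (94/186) = 94.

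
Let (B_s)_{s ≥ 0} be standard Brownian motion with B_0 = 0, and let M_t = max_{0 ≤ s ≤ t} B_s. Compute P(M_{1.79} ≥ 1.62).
P(M_{1.79} ≥ 1.62) = 2·P(B_{1.79} ≥ 1.62) = 2(1 − Φ(1.62/√1.79)) ≈ 0.2260

By the reflection principle for Brownian motion, P(M_t ≥ a) = 2 · P(B_t ≥ a) for a ≥ 0. Since B_t ~ N(0, t), P(B_t ≥ 1.62) = 1 − Φ(1.62/√t) = 1 − Φ(1.62/√1.79) = 1 − Φ(1.2108). So
  P(M_{1.79} ≥ 1.62) = 2(1 − Φ(1.2108)) ≈ 0.2260.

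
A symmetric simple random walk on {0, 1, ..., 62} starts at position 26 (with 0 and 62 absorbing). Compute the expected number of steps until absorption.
E[τ | X_0 = 26] = 936

Let v_k = E[τ | X_0 = k]. Boundary: v_0 = v_62 = 0. Recurrence: v_k = 1 + (v_{k-1} + v_{k+1})/2 for 1 ≤ k ≤ 61. The particular solution to v_k − (v_{k-1} + v_{k+1})/2 = 1 is v_k = −k^2. Adding homogeneous solution A + B k and matching boundaries gives v_k = k (62 − k). Substituting k = 26: v_26 = 26 · 36 = 936.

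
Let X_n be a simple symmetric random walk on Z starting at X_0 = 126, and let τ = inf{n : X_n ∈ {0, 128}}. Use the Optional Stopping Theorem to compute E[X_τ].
E[X_τ] = 126

X_n is a martingale and τ is a bounded-mean stopping time (indeed τ is finite a.s. with bounded expectation since the walk is in a bounded region). By the OST, E[X_τ] = E[X_0] = 126. Equivalently: E[X_τ] = 128 · P(hit 128 first) + 0 · P(hit 0 first) = 128 · (126/128) = 126.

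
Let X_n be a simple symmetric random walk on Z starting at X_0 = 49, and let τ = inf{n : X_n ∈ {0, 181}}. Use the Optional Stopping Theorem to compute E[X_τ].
E[X_τ] = 49

X_n is a martingale and τ is a bounded-mean stopping time (indeed τ is finite a.s. with bounded expectation since the walk is in a bounded region). By the OST, E[X_τ] = E[X_0] = 49. Equivalently: E[X_τ] = 181 · P(hit 181 first) + 0 · P(hit 0 first) = 181 · (49/181) = 49.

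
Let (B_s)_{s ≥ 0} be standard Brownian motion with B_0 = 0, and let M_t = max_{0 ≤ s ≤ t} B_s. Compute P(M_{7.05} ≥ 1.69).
P(M_{7.05} ≥ 1.69) = 2·P(B_{7.05} ≥ 1.69) = 2(1 − Φ(1.69/√7.05)) ≈ 0.5245

By the reflection principle for Brownian motion, P(M_t ≥ a) = 2 · P(B_t ≥ a) for a ≥ 0. Since B_t ~ N(0, t), P(B_t ≥ 1.69) = 1 − Φ(1.69/√t) = 1 − Φ(1.69/√7.05) = 1 − Φ(0.6365). So
  P(M_{7.05} ≥ 1.69) = 2(1 − Φ(0.6365)) ≈ 0.5245.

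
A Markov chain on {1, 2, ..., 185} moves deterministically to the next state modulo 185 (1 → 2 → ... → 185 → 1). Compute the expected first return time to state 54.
E[T_54 | X_0 = 54] = 185

The chain cycles deterministically, so starting at state 54 it returns in exactly 185 steps. Equivalently, the stationary distribution is uniform π_j = 1/185 for every state j, so by Kac's formula E[T_54] = 1/π_54 = 185.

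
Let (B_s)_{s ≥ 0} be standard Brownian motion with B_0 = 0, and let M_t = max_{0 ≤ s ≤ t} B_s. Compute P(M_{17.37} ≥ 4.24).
P(M_{17.37} ≥ 4.24) = 2·P(B_{17.37} ≥ 4.24) = 2(1 − Φ(4.24/√17.37)) ≈ 0.3090

By the reflection principle for Brownian motion, P(M_t ≥ a) = 2 · P(B_t ≥ a) for a ≥ 0. Since B_t ~ N(0, t), P(B_t ≥ 4.24) = 1 − Φ(4.24/√t) = 1 − Φ(4.24/√17.37) = 1 − Φ(1.0173). So
  P(M_{17.37} ≥ 4.24) = 2(1 − Φ(1.0173)) ≈ 0.3090.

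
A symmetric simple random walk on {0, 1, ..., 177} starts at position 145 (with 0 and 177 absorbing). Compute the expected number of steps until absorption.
E[τ | X_0 = 145] = 4640

Let v_k = E[τ | X_0 = k]. Boundary: v_0 = v_177 = 0. Recurrence: v_k = 1 + (v_{k-1} + v_{k+1})/2 for 1 ≤ k ≤ 176. The particular solution to v_k − (v_{k-1} + v_{k+1})/2 = 1 is v_k = −k^2. Adding homogeneous solution A + B k and matching boundaries gives v_k = k (177 − k). Substituting k = 145: v_145 = 145 · 32 = 4640.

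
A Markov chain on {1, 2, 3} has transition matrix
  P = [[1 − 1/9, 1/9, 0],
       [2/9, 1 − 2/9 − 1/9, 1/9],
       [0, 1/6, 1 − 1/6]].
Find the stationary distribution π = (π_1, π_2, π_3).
π = (6/11, 3/11, 2/11)

This is a birth-death chain on three states, which satisfies detailed balance: π_1 · P_{12} = π_2 · P_{21} and π_2 · P_{23} = π_3 · P_{32}.
From π_1 · 1/9 = π_2 · 2/9: π_2/π_1 = (1/9)/(2/9) = 1/2.
From π_2 · 1/9 = π_3 · 1/6: π_3/π_2 = (1/9)/(1/6) = 2/3.
Take π_1 proportional to 1; then unnormalized π = (1, 1/2, 1/3). Normalize by dividing by the sum 11/6:
  π = (6/11, 3/11, 2/11).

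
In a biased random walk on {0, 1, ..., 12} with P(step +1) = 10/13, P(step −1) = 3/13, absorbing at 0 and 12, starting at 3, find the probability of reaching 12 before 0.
P(hit 12 before 0) = (1 − (3/10)^3) / (1 − (3/10)^12) = 1000000000/1027748683

Let u_k denote P(reach 12 before 0 | start at k). Boundary: u_0 = 0, u_12 = 1. Recurrence: u_k = 10/13·u_{k+1} + 3/13·u_{k-1} for 1 ≤ k ≤ 11. Try u_k = A + B·r^k with r = q/p = (3/13)/(10/13) = 3/10. Substitution satisfies the recurrence; boundary conditions give:
  u_k = (1 − r^k) / (1 − r^N) = (1 − (3/10)^3) / (1 − (3/10)^12) = 1000000000/1027748683.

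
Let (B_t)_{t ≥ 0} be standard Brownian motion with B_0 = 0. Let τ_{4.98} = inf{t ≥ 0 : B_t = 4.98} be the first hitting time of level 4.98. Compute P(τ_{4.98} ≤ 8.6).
P(τ_{4.98} ≤ 8.6) = 2(1 − Φ(4.98/√8.6)) = 2(1 − Φ(1.6982)) ≈ 0.0895

By the reflection principle for standard BM, P(τ_b ≤ t) = 2 · P(B_t ≥ b). Since B_t ~ N(0, t), P(B_t ≥ 4.98) = 1 − Φ(4.98/√t) = 1 − Φ(4.98/√8.6) = 1 − Φ(1.6982) ≈ 0.04474. Doubling: P(τ_{4.98} ≤ 8.6) ≈ 2 · 0.04474 = 0.08948 ≈ 0.0895.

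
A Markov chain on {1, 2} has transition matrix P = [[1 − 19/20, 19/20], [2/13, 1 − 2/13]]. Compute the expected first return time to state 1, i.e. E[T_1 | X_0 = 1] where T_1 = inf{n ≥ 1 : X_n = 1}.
E[T_1 | X_0 = 1] = 1/π_1 = 287/40

For an irreducible recurrent Markov chain with stationary distribution π, E[T_i | X_0 = i] = 1/π_i (Kac's formula). Here π_1 = (2/13)/(19/20 + 2/13) = (2/13)/(287/260) = 40/287, so E[T_1 | X_0 = 1] = 1/π_1 = (19/20 + 2/13)/(2/13) = (287/260)/(2/13) = 287/40.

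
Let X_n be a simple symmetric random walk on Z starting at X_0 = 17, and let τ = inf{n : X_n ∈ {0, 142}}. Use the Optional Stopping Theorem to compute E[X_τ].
E[X_τ] = 17

X_n is a martingale and τ is a bounded-mean stopping time (indeed τ is finite a.s. with bounded expectation since the walk is in a bounded region). By the OST, E[X_τ] = E[X_0] = 17. Equivalently: E[X_τ] = 142 · P(hit 142 first) + 0 · P(hit 0 first) = 142 · (17/142) = 17.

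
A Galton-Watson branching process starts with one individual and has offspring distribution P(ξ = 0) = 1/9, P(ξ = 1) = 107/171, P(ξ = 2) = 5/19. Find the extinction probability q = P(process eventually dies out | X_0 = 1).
q = 19/45

The pgf is f(s) = 1/9 + 107/171·s + 5/19·s². The extinction probability q is the smallest fixed point of f in [0, 1]. Setting s = f(s):
  5/19·s² + (107/171 − 1)·s + 1/9 = 0
  5/19·s² − (1/9 + 5/19)·s + 1/9 = 0
which factors as (s − 1)·(5/19·s − 1/9) = 0, giving roots s = 1 and s = (1/9)/(5/19) = 19/45.
Mean offspring μ = 107/171 + 2·5/19 = 197/171 > 1 (supercritical), so q < 1. The extinction probability is the smaller root: q = (1/9)/(5/19) = 19/45.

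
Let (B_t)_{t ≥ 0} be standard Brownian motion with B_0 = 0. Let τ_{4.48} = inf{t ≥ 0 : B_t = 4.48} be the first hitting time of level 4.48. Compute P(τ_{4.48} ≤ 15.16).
P(τ_{4.48} ≤ 15.16) = 2(1 − Φ(4.48/√15.16)) = 2(1 − Φ(1.1506)) ≈ 0.2499

By the reflection principle for standard BM, P(τ_b ≤ t) = 2 · P(B_t ≥ b). Since B_t ~ N(0, t), P(B_t ≥ 4.48) = 1 − Φ(4.48/√t) = 1 − Φ(4.48/√15.16) = 1 − Φ(1.1506) ≈ 0.12495. Doubling: P(τ_{4.48} ≤ 15.16) ≈ 2 · 0.12495 = 0.24990 ≈ 0.2499.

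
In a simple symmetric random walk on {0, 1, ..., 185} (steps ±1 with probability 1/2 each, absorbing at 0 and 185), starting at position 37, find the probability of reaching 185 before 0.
P(hit 185 before 0) = 37/185 = 1/5

Let u_k = P(hit 185 before 0 | start at k). Then u_0 = 0, u_185 = 1, and u_k = u_{k-1}/2 + u_{k+1}/2 for 1 ≤ k ≤ 184. This harmonic recurrence is solved by u_k = k/185, giving u_37 = 37/185 = 1/5.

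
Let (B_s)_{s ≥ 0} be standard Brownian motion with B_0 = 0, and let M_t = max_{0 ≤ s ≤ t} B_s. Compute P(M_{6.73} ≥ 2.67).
P(M_{6.73} ≥ 2.67) = 2·P(B_{6.73} ≥ 2.67) = 2(1 − Φ(2.67/√6.73)) ≈ 0.3034

By the reflection principle for Brownian motion, P(M_t ≥ a) = 2 · P(B_t ≥ a) for a ≥ 0. Since B_t ~ N(0, t), P(B_t ≥ 2.67) = 1 − Φ(2.67/√t) = 1 − Φ(2.67/√6.73) = 1 − Φ(1.0292). So
  P(M_{6.73} ≥ 2.67) = 2(1 − Φ(1.0292)) ≈ 0.3034.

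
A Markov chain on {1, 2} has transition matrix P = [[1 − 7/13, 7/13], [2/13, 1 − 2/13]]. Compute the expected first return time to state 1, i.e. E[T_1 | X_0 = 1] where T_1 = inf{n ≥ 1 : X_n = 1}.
E[T_1 | X_0 = 1] = 1/π_1 = 9/2

For an irreducible recurrent Markov chain with stationary distribution π, E[T_i | X_0 = i] = 1/π_i (Kac's formula). Here π_1 = (2/13)/(7/13 + 2/13) = (2/13)/(9/13) = 2/9, so E[T_1 | X_0 = 1] = 1/π_1 = (7/13 + 2/13)/(2/13) = (9/13)/(2/13) = 9/2.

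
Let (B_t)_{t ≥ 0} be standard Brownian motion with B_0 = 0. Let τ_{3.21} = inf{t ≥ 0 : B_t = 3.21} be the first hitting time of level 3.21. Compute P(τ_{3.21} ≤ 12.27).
P(τ_{3.21} ≤ 12.27) = 2(1 − Φ(3.21/√12.27)) = 2(1 − Φ(0.9164)) ≈ 0.3595

By the reflection principle for standard BM, P(τ_b ≤ t) = 2 · P(B_t ≥ b). Since B_t ~ N(0, t), P(B_t ≥ 3.21) = 1 − Φ(3.21/√t) = 1 − Φ(3.21/√12.27) = 1 − Φ(0.9164) ≈ 0.17973. Doubling: P(τ_{3.21} ≤ 12.27) ≈ 2 · 0.17973 = 0.35946 ≈ 0.3595.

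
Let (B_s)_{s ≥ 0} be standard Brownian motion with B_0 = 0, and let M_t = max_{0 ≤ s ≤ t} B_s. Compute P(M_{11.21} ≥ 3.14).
P(M_{11.21} ≥ 3.14) = 2·P(B_{11.21} ≥ 3.14) = 2(1 − Φ(3.14/√11.21)) ≈ 0.3483

By the reflection principle for Brownian motion, P(M_t ≥ a) = 2 · P(B_t ≥ a) for a ≥ 0. Since B_t ~ N(0, t), P(B_t ≥ 3.14) = 1 − Φ(3.14/√t) = 1 − Φ(3.14/√11.21) = 1 − Φ(0.9378). So
  P(M_{11.21} ≥ 3.14) = 2(1 − Φ(0.9378)) ≈ 0.3483.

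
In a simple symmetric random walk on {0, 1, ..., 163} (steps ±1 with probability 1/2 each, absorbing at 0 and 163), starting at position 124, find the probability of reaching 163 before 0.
P(hit 163 before 0) = 124/163

Let u_k = P(hit 163 before 0 | start at k). Then u_0 = 0, u_163 = 1, and u_k = u_{k-1}/2 + u_{k+1}/2 for 1 ≤ k ≤ 162. This harmonic recurrence is solved by u_k = k/163, giving u_124 = 124/163.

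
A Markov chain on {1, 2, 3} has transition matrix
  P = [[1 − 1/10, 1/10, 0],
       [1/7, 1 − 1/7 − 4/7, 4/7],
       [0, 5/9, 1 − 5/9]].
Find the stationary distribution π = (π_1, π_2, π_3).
π = (50/121, 35/121, 36/121)

This is a birth-death chain on three states, which satisfies detailed balance: π_1 · P_{12} = π_2 · P_{21} and π_2 · P_{23} = π_3 · P_{32}.
From π_1 · 1/10 = π_2 · 1/7: π_2/π_1 = (1/10)/(1/7) = 7/10.
From π_2 · 4/7 = π_3 · 5/9: π_3/π_2 = (4/7)/(5/9) = 36/35.
Take π_1 proportional to 1; then unnormalized π = (1, 7/10, 18/25). Normalize by dividing by the sum 121/50:
  π = (50/121, 35/121, 36/121).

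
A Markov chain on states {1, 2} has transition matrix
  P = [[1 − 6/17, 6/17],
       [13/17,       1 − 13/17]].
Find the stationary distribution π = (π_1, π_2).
π_1 = 13/19, π_2 = 6/19

Solve πP = π with π_1 + π_2 = 1. From πP = π: π_1 · (1 − 6/17) + π_2 · 13/17 = π_1 ⇒ π_2 · 13/17 = π_1 · 6/17 ⇒ π_2/π_1 = (6/17)/(13/17) = 6/13. Together with π_1 + π_2 = 1:
  π_1 = (13/17)/(6/17 + 13/17) = (13/17)/(19/17) = 13/19,
  π_2 = (6/17)/(6/17 + 13/17) = (6/17)/(19/17) = 6/19.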